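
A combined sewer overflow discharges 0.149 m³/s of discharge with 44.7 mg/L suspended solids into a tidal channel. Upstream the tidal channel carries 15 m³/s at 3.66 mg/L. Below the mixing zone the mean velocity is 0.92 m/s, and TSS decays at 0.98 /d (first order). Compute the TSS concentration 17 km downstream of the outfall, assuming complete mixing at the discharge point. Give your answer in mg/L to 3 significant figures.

After complete mixing, C₀ = (0.149·44.7 + 15·3.66) / 15.15 = 4.064 mg/L.
Travel time t = 1.7e+04 m / 0.92 m/s = 1.848e+04 s = 0.2139 d.
C = 4.064·exp(−0.98·0.2139) = 4.064·0.8109 = 3.295 mg/L.

3.30 mg/L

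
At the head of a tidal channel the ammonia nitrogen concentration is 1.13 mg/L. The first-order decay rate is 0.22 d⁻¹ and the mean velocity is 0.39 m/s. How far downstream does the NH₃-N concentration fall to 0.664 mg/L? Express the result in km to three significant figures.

81.4 km

From C = C₀·e^(−kt), t = ln(C₀/C)/k = ln(1.13/0.664)/0.22 = 0.5317/0.22 = 2.417 d.
Distance = v·t = 0.39 m/s × 2.088e+05 s = 8.144e+04 m = 81.44 km.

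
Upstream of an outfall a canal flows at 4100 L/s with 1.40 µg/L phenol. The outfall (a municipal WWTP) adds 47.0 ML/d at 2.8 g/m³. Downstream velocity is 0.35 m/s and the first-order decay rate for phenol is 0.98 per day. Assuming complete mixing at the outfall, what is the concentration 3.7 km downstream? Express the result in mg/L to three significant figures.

0.292 mg/L

47.0 ML/d = 0.544 m³/s.
4100 L/s = 4.1 m³/s.
1.40 µg/L = 0.0014 mg/L.
After complete mixing, C₀ = (0.544·2.8 + 4.1·0.0014) / 4.644 = 0.3292 mg/L.
Travel time t = 3700 m / 0.35 m/s = 1.057e+04 s = 0.1224 d.
C = 0.3292·exp(−0.98·0.1224) = 0.3292·0.887 = 0.292 mg/L.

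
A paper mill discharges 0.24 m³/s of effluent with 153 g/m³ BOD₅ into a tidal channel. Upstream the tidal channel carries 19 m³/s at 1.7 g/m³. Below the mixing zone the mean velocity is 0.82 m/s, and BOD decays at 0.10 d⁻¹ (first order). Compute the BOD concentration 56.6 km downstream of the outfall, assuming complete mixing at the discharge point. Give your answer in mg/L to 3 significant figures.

After complete mixing, C₀ = (0.24·153 + 19·1.7) / 19.24 = 3.587 mg/L.
Travel time t = 5.66e+04 m / 0.82 m/s = 6.902e+04 s = 0.7989 d.
C = 3.587·exp(−0.10·0.7989) = 3.587·0.9232 = 3.312 mg/L.

3.31 mg/L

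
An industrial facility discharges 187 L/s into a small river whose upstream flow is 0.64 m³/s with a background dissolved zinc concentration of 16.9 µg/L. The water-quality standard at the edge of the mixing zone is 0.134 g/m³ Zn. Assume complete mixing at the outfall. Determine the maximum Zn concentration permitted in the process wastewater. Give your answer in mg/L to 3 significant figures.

0.535 mg/L

187 L/s = 0.187 m³/s.
16.9 µg/L = 0.0169 mg/L.
Mass balance: 0.134·0.827 = 0.187·Cₑ + 0.64·0.0169.
Cₑ = (0.1108 − 0.01082) / 0.187 = 0.5348 mg/L.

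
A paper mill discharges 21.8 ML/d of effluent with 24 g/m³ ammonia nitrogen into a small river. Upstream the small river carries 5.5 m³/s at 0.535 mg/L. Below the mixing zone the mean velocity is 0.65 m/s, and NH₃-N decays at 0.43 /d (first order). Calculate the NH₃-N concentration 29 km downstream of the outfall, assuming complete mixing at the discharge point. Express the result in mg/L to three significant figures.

1.25 mg/L

21.8 ML/d = 0.2523 m³/s.
After complete mixing, C₀ = (0.2523·24 + 5.5·0.535) / 5.752 = 1.564 mg/L.
Travel time t = 2.9e+04 m / 0.65 m/s = 4.462e+04 s = 0.5164 d.
C = 1.564·exp(−0.43·0.5164) = 1.564·0.8009 = 1.253 mg/L.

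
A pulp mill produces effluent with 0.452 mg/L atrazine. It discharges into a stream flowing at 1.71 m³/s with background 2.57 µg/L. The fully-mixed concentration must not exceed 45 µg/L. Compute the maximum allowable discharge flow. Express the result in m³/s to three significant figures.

0.178 m³/s

2.57 µg/L = 0.00257 mg/L.
45 µg/L = 0.045 mg/L.
Mass balance at complete mixing: C_std·(Q_w + Q_r) = Q_w·C_e + Q_r·C_b.
Rearranging, Q_w = Q_r·(C_std − C_b)/(C_e − C_std) = 1.71·(0.045 − 0.00257) / (0.452 − 0.045) = 0.1783 m³/s.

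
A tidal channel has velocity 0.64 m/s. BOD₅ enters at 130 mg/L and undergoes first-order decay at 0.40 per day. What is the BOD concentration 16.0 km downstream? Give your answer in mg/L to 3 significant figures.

116 mg/L

Travel time t = 16.0 km / 0.64 m/s = 1.6e+04/0.64 = 2.5e+04 s = 0.2894 d.
First-order decay: C = 130·exp(−0.40·0.2894) = 130·0.8907 = 115.8 mg/L.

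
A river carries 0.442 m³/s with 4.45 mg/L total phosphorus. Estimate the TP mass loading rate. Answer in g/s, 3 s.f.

1.97 g/s

Mass flux = Q·C = 0.442 m³/s × 4.45 g/m³ = 1.967 g/s.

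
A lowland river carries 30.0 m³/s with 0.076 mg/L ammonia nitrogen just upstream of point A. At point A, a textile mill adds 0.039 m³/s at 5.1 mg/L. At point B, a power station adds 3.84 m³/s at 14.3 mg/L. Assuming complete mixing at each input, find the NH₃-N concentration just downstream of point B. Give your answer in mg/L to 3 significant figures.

After input A: C = (30·0.076 + 0.039·5.1) / 30.04 = 0.08252 mg/L.
After input B: C = (30.04·0.08252 + 3.84·14.3) / 33.88 = 1.694 mg/L.

1.69 mg/L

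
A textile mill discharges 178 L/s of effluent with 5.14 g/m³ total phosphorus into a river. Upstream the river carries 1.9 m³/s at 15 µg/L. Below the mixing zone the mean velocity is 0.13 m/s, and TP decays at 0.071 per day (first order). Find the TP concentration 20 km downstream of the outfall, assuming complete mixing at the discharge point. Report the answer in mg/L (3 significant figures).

0.400 mg/L

178 L/s = 0.178 m³/s.
15 µg/L = 0.015 mg/L.
After complete mixing, C₀ = (0.178·5.14 + 1.9·0.015) / 2.078 = 0.454 mg/L.
Travel time t = 2e+04 m / 0.13 m/s = 1.538e+05 s = 1.781 d.
C = 0.454·exp(−0.071·1.781) = 0.454·0.8812 = 0.4001 mg/L.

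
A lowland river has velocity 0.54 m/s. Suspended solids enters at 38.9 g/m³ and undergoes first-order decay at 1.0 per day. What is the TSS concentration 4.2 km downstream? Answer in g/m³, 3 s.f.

Travel time t = 4.2 km / 0.54 m/s = 4200/0.54 = 7778 s = 0.09002 d.
First-order decay: C = 38.9·exp(−1.0·0.09002) = 38.9·0.9139 = 35.55 g/m³.

35.6 g/m³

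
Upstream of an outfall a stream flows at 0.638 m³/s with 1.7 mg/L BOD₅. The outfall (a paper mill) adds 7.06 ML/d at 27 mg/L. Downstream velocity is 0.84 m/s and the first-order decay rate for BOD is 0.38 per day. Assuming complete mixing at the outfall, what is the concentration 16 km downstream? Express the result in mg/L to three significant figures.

4.21 mg/L

7.06 ML/d = 0.08171 m³/s.
After complete mixing, C₀ = (0.08171·27 + 0.638·1.7) / 0.7197 = 4.572 mg/L.
Travel time t = 1.6e+04 m / 0.84 m/s = 1.905e+04 s = 0.2205 d.
C = 4.572·exp(−0.38·0.2205) = 4.572·0.9196 = 4.205 mg/L.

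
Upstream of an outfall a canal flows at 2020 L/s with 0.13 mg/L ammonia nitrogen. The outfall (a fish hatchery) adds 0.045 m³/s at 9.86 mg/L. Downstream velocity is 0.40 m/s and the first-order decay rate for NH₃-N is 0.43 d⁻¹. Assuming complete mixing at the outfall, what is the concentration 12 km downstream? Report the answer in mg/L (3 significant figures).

0.295 mg/L

2020 L/s = 2.02 m³/s.
After complete mixing, C₀ = (0.045·9.86 + 2.02·0.13) / 2.065 = 0.342 mg/L.
Travel time t = 1.2e+04 m / 0.40 m/s = 3e+04 s = 0.3472 d.
C = 0.342·exp(−0.43·0.3472) = 0.342·0.8613 = 0.2946 mg/L.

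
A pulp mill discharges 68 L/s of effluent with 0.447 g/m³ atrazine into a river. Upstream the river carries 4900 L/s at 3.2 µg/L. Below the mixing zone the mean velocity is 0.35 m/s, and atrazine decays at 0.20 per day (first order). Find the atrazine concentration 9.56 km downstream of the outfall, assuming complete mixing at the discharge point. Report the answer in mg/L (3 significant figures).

68 L/s = 0.068 m³/s.
4900 L/s = 4.9 m³/s.
3.2 µg/L = 0.0032 mg/L.
After complete mixing, C₀ = (0.068·0.447 + 4.9·0.0032) / 4.968 = 0.009275 mg/L.
Travel time t = 9560 m / 0.35 m/s = 2.731e+04 s = 0.3161 d.
C = 0.009275·exp(−0.20·0.3161) = 0.009275·0.9387 = 0.008706 mg/L.

0.00871 mg/L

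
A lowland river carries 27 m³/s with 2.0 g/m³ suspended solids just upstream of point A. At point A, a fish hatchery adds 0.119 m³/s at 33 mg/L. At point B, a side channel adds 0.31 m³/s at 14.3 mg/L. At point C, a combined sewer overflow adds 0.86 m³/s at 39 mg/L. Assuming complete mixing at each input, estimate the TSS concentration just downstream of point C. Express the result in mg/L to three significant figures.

3.39 mg/L

After input A: C = (27·2 + 0.119·33) / 27.12 = 2.136 mg/L.
After input B: C = (27.12·2.136 + 0.31·14.3) / 27.43 = 2.274 mg/L.
After input C: C = (27.43·2.274 + 0.86·39) / 28.29 = 3.39 mg/L.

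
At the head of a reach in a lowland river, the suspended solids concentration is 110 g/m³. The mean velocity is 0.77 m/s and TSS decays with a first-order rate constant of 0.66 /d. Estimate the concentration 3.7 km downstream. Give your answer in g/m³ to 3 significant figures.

Travel time t = 3.7 km / 0.77 m/s = 3700/0.77 = 4805 s = 0.05562 d.
First-order decay: C = 110·exp(−0.66·0.05562) = 110·0.964 = 106 g/m³.

106 g/m³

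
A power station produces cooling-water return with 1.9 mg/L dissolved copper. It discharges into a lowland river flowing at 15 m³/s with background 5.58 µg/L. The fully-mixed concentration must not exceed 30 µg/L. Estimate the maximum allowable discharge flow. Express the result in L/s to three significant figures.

5.58 µg/L = 0.00558 mg/L.
30 µg/L = 0.03 mg/L.
Mass balance at complete mixing: C_std·(Q_w + Q_r) = Q_w·C_e + Q_r·C_b.
Rearranging, Q_w = Q_r·(C_std − C_b)/(C_e − C_std) = 15·(0.03 − 0.00558) / (1.9 − 0.03) = 0.1959 m³/s.
= 195.9 L/s.

196 L/s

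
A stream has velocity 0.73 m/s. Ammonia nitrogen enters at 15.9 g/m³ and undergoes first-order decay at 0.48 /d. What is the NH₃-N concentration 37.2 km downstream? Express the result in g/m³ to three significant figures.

Travel time t = 37.2 km / 0.73 m/s = 3.72e+04/0.73 = 5.096e+04 s = 0.5898 d.
First-order decay: C = 15.9·exp(−0.48·0.5898) = 15.9·0.7534 = 11.98 g/m³.

12.0 g/m³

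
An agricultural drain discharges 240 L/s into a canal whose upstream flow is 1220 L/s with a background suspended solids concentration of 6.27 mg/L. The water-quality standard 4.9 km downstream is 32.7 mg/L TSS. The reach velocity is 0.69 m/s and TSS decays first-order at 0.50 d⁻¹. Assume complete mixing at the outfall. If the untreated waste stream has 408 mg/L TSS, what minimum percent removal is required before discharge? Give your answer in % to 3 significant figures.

57.0 %

240 L/s = 0.24 m³/s.
1220 L/s = 1.22 m³/s.
Travel time to the compliance point: t = 4900/0.69 = 7101 s = 0.08219 d; decay factor exp(−0.50·0.08219) = 0.9597.
So the concentration just after mixing may be at most 32.7/0.9597 = 34.07 mg/L.
Mass balance: 34.07·1.46 = 0.24·Cₑ + 1.22·6.27.
Cₑ = (49.74 − 7.649) / 0.24 = 175.4 mg/L.
Required removal = 1 − 175.4/408 = 57.01 %.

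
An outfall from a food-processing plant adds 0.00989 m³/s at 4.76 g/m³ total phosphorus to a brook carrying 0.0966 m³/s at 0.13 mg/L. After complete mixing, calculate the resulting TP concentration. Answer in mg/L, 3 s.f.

0.560 mg/L

By mass balance at complete mixing, C = (0.00989·4.76 + 0.0966·0.13) / (0.00989 + 0.0966) = 0.05963/0.1065 = 0.56 mg/L.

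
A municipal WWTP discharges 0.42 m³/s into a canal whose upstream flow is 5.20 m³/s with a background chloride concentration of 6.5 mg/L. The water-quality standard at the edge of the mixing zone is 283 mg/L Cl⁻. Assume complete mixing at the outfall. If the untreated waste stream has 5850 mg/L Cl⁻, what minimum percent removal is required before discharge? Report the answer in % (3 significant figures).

Mass balance: 283·5.62 = 0.42·Cₑ + 5.2·6.5.
Cₑ = (1590 − 33.8) / 0.42 = 3706 mg/L.
Required removal = 1 − 3706/5850 = 36.64 %.

36.6 %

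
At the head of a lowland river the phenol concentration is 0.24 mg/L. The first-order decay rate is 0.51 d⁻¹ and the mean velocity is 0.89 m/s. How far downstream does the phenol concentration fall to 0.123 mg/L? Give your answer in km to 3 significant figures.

101 km

From C = C₀·e^(−kt), t = ln(C₀/C)/k = ln(0.24/0.123)/0.51 = 0.6685/0.51 = 1.311 d.
Distance = v·t = 0.89 m/s × 1.132e+05 s = 1.008e+05 m = 100.8 km.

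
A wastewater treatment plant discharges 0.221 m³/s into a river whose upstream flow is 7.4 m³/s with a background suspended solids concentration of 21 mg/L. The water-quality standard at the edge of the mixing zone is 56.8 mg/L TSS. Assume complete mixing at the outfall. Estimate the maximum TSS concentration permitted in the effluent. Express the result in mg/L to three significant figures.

1260 mg/L

Mass balance: 56.8·7.621 = 0.221·Cₑ + 7.4·21.
Cₑ = (432.9 − 155.4) / 0.221 = 1256 mg/L.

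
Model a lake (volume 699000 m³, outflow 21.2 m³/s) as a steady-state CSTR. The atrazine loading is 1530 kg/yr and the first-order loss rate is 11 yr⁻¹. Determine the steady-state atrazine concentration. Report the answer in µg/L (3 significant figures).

Outflow Q = 21.2 m³/s × 3.156e+07 s/yr = 6.69e+08 m³/yr.
Steady-state CSTR mass balance: W = Q·C + k·V·C, so C = W/(Q + kV).
Q + kV = 6.69e+08 + 11·699000 = 6.767e+08 m³/yr.
C = 1530/6.767e+08 = 2.261e-06 kg/m³ = 0.002261 mg/L = 2.261 µg/L.

2.26 µg/L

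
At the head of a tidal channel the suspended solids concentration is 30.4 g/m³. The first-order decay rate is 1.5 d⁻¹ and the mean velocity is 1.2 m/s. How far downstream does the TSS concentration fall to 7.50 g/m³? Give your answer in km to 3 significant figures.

96.7 km

From C = C₀·e^(−kt), t = ln(C₀/C)/k = ln(30.4/7.50)/1.5 = 1.4/1.5 = 0.933 d.
Distance = v·t = 1.2 m/s × 8.061e+04 s = 9.674e+04 m = 96.74 km.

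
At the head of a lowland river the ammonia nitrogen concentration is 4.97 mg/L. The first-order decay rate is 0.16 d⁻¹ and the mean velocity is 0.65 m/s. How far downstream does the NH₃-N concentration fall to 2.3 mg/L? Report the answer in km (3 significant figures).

270 km

From C = C₀·e^(−kt), t = ln(C₀/C)/k = ln(4.97/2.3)/0.16 = 0.7705/0.16 = 4.816 d.
Distance = v·t = 0.65 m/s × 4.161e+05 s = 2.704e+05 m = 270.4 km.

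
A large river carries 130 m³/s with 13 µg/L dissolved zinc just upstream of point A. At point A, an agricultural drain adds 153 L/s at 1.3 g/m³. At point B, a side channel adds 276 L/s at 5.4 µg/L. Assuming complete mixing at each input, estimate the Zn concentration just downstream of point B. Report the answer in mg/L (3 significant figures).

0.0145 mg/L

13 µg/L = 0.013 mg/L.
153 L/s = 0.153 m³/s.
After input A: C = (130·0.013 + 0.153·1.3) / 130.2 = 0.01451 mg/L.
276 L/s = 0.276 m³/s.
5.4 µg/L = 0.0054 mg/L.
After input B: C = (130.2·0.01451 + 0.276·0.0054) / 130.4 = 0.01449 mg/L.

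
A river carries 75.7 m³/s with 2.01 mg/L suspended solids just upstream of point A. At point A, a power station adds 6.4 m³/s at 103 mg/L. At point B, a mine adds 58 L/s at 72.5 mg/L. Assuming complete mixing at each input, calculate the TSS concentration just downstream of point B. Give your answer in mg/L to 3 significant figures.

9.93 mg/L

After input A: C = (75.7·2.01 + 6.4·103) / 82.1 = 9.883 mg/L.
58 L/s = 0.058 m³/s.
After input B: C = (82.1·9.883 + 0.058·72.5) / 82.16 = 9.927 mg/L.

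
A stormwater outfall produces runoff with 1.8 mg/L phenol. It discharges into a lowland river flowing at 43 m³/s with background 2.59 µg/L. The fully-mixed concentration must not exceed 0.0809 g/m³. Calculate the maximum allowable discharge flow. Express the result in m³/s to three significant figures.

2.59 µg/L = 0.00259 mg/L.
Mass balance at complete mixing: C_std·(Q_w + Q_r) = Q_w·C_e + Q_r·C_b.
Rearranging, Q_w = Q_r·(C_std − C_b)/(C_e − C_std) = 43·(0.0809 − 0.00259) / (1.8 − 0.0809) = 1.959 m³/s.

1.96 m³/s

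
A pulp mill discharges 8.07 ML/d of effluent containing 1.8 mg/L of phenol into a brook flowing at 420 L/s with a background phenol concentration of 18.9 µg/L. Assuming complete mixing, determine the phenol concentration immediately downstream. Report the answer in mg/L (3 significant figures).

8.07 ML/d = 0.0934 m³/s.
420 L/s = 0.42 m³/s.
18.9 µg/L = 0.0189 mg/L.
Flow-weighted mixing gives C = (0.0934·1.8 + 0.42·0.0189) / (0.0934 + 0.42) = 0.1761/0.5134 = 0.3429 mg/L.

0.343 mg/L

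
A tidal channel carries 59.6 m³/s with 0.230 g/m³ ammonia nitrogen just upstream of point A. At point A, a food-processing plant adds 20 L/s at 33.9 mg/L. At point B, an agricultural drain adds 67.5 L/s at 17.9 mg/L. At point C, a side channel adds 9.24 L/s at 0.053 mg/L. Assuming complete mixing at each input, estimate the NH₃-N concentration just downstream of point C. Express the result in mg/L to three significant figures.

0.261 mg/L

20 L/s = 0.02 m³/s.
After input A: C = (59.6·0.23 + 0.02·33.9) / 59.62 = 0.2413 mg/L.
67.5 L/s = 0.0675 m³/s.
After input B: C = (59.62·0.2413 + 0.0675·17.9) / 59.69 = 0.2613 mg/L.
9.24 L/s = 0.00924 m³/s.
After input C: C = (59.69·0.2613 + 0.00924·0.053) / 59.7 = 0.2612 mg/L.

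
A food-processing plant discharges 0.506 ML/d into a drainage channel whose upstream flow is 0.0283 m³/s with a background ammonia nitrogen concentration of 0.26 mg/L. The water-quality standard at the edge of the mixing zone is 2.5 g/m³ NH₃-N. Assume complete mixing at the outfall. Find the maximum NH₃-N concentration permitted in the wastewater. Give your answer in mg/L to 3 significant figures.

0.506 ML/d = 0.005856 m³/s.
Mass balance: 2.5·0.03416 = 0.005856·Cₑ + 0.0283·0.26.
Cₑ = (0.08539 − 0.007358) / 0.005856 = 13.32 mg/L.

13.3 mg/L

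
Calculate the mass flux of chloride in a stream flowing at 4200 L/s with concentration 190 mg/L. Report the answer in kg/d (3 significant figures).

4200 L/s = 4.2 m³/s.
Mass flux = Q·C = 4.2 m³/s × 190 g/m³ = 798 g/s.
= 798 g/s × 86.4 = 6.895e+04 kg/d.

68900 kg/d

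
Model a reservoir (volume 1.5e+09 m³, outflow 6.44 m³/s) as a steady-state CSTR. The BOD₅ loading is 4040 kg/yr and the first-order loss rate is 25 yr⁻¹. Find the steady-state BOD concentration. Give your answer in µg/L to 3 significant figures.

0.107 µg/L

Outflow Q = 6.44 m³/s × 3.156e+07 s/yr = 2.032e+08 m³/yr.
Steady-state CSTR mass balance: W = Q·C + k·V·C, so C = W/(Q + kV).
Q + kV = 2.032e+08 + 25·1.5e+09 = 3.77e+10 m³/yr.
C = 4040/3.77e+10 = 1.072e-07 kg/m³ = 0.0001072 mg/L = 0.1072 µg/L.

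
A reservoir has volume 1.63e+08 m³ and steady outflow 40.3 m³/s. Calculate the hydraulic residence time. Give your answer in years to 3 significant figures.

Q = 40.3 m³/s × 3.156e+07 s/yr = 1.272e+09 m³/yr.
Hydraulic residence time τ = V/Q = 1.63e+08/1.272e+09 = 0.1282 yr.

0.128 yr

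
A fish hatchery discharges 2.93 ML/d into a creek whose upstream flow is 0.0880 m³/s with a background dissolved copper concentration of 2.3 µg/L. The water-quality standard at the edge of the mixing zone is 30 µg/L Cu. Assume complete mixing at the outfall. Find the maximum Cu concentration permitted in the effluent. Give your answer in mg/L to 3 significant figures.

2.93 ML/d = 0.03391 m³/s.
2.3 µg/L = 0.0023 mg/L.
30 µg/L = 0.03 mg/L.
Mass balance: 0.03·0.1219 = 0.03391·Cₑ + 0.088·0.0023.
Cₑ = (0.003657 − 0.0002024) / 0.03391 = 0.1019 mg/L.

0.102 mg/L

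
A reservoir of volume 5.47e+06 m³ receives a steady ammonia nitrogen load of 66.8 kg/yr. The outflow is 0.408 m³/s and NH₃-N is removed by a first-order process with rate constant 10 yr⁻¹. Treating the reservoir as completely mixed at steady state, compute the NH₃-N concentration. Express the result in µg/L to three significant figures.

Outflow Q = 0.408 m³/s × 3.156e+07 s/yr = 1.288e+07 m³/yr.
Steady-state CSTR mass balance: W = Q·C + k·V·C, so C = W/(Q + kV).
Q + kV = 1.288e+07 + 10·5.47e+06 = 6.758e+07 m³/yr.
C = 66.8/6.758e+07 = 9.885e-07 kg/m³ = 0.0009885 mg/L = 0.9885 µg/L.

0.989 µg/L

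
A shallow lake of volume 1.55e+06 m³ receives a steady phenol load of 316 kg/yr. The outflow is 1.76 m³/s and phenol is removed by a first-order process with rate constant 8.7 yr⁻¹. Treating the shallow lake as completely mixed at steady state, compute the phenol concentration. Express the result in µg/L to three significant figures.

4.58 µg/L

Outflow Q = 1.76 m³/s × 3.156e+07 s/yr = 5.554e+07 m³/yr.
Steady-state CSTR mass balance: W = Q·C + k·V·C, so C = W/(Q + kV).
Q + kV = 5.554e+07 + 8.7·1.55e+06 = 6.903e+07 m³/yr.
C = 316/6.903e+07 = 4.578e-06 kg/m³ = 0.004578 mg/L = 4.578 µg/L.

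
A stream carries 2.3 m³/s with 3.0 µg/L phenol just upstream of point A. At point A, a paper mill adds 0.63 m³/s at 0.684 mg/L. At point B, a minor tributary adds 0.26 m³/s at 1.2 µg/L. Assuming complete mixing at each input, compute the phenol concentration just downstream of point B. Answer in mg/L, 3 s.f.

0.137 mg/L

3.0 µg/L = 0.003 mg/L.
After input A: C = (2.3·0.003 + 0.63·0.684) / 2.93 = 0.1494 mg/L.
1.2 µg/L = 0.0012 mg/L.
After input B: C = (2.93·0.1494 + 0.26·0.0012) / 3.19 = 0.1373 mg/L.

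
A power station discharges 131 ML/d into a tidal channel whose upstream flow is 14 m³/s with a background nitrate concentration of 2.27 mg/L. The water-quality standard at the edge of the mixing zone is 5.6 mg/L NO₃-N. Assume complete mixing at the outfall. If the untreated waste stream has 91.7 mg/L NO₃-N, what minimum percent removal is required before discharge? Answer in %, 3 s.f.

60.4 %

131 ML/d = 1.516 m³/s.
Mass balance: 5.6·15.52 = 1.516·Cₑ + 14·2.27.
Cₑ = (86.89 − 31.78) / 1.516 = 36.35 mg/L.
Required removal = 1 − 36.35/91.7 = 60.36 %.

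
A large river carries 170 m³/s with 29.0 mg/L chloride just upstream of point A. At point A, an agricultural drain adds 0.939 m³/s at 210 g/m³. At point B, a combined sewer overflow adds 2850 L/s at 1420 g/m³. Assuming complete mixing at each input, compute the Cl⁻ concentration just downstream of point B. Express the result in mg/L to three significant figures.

After input A: C = (170·29 + 0.939·210) / 170.9 = 29.99 mg/L.
2850 L/s = 2.85 m³/s.
After input B: C = (170.9·29.99 + 2.85·1420) / 173.8 = 52.79 mg/L.

52.8 mg/L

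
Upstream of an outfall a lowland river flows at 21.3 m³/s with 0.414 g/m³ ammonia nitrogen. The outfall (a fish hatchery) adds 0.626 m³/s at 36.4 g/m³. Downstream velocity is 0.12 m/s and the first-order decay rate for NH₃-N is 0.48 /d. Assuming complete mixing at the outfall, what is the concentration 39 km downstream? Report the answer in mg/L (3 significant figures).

After complete mixing, C₀ = (0.626·36.4 + 21.3·0.414) / 21.93 = 1.441 mg/L.
Travel time t = 3.9e+04 m / 0.12 m/s = 3.25e+05 s = 3.762 d.
C = 1.441·exp(−0.48·3.762) = 1.441·0.1644 = 0.2369 mg/L.

0.237 mg/L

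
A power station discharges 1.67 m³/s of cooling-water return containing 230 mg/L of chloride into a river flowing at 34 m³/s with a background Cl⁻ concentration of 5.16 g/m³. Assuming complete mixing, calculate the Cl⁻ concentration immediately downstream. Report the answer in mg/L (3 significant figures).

Flow-weighted mixing gives C = (1.67·230 + 34·5.16) / (1.67 + 34) = 559.5/35.67 = 15.69 mg/L.

15.7 mg/L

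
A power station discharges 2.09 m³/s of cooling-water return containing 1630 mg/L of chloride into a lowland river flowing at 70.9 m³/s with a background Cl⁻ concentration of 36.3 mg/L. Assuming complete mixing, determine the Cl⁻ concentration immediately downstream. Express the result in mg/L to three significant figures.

81.9 mg/L

Conservation of mass across the mixing zone: C = (2.09·1630 + 70.9·36.3) / (2.09 + 70.9) = 5980/72.99 = 81.93 mg/L.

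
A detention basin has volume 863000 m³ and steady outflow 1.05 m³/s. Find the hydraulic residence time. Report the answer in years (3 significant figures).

0.0260 yr

Q = 1.05 m³/s × 3.156e+07 s/yr = 3.314e+07 m³/yr.
Hydraulic residence time τ = V/Q = 863000/3.314e+07 = 0.02604 yr.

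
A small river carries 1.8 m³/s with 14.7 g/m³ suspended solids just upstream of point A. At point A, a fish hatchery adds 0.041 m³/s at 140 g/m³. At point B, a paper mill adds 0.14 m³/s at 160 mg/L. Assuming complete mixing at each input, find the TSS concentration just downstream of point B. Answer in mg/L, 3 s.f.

27.6 mg/L

After input A: C = (1.8·14.7 + 0.041·140) / 1.841 = 17.49 mg/L.
After input B: C = (1.841·17.49 + 0.14·160) / 1.981 = 27.56 mg/L.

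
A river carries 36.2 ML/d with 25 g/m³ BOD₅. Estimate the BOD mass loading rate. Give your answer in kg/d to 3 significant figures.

36.2 ML/d = 0.419 m³/s.
Mass flux = Q·C = 0.419 m³/s × 25 g/m³ = 10.47 g/s.
= 10.47 g/s × 86.4 = 905 kg/d.

905 kg/d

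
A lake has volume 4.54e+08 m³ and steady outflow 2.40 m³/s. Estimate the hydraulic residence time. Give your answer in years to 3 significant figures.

5.99 yr

Q = 2.40 m³/s × 3.156e+07 s/yr = 7.574e+07 m³/yr.
Hydraulic residence time τ = V/Q = 4.54e+08/7.574e+07 = 5.994 yr.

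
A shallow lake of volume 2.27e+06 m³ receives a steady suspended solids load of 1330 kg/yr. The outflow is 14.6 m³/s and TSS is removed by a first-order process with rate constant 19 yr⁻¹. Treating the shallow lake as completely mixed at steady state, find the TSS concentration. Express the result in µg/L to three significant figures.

2.64 µg/L

Outflow Q = 14.6 m³/s × 3.156e+07 s/yr = 4.607e+08 m³/yr.
Steady-state CSTR mass balance: W = Q·C + k·V·C, so C = W/(Q + kV).
Q + kV = 4.607e+08 + 19·2.27e+06 = 5.039e+08 m³/yr.
C = 1330/5.039e+08 = 2.64e-06 kg/m³ = 0.00264 mg/L = 2.64 µg/L.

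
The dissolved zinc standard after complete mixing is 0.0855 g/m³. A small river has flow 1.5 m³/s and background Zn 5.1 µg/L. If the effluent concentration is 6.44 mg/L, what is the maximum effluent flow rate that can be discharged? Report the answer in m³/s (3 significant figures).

5.1 µg/L = 0.0051 mg/L.
Mass balance at complete mixing: C_std·(Q_w + Q_r) = Q_w·C_e + Q_r·C_b.
Rearranging, Q_w = Q_r·(C_std − C_b)/(C_e − C_std) = 1.5·(0.0855 − 0.0051) / (6.44 − 0.0855) = 0.01898 m³/s.

0.0190 m³/s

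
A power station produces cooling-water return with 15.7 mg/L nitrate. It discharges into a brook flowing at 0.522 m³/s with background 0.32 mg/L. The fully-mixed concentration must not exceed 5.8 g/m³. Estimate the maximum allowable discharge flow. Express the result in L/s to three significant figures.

Mass balance at complete mixing: C_std·(Q_w + Q_r) = Q_w·C_e + Q_r·C_b.
Rearranging, Q_w = Q_r·(C_std − C_b)/(C_e − C_std) = 0.522·(5.8 − 0.32) / (15.7 − 5.8) = 0.2889 m³/s.
= 288.9 L/s.

289 L/s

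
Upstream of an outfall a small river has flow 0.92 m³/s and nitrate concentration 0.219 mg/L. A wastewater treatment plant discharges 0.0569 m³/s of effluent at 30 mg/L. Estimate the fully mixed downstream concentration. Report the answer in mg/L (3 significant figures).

Conservation of mass across the mixing zone: C = (0.0569·30 + 0.92·0.219) / (0.0569 + 0.92) = 1.908/0.9769 = 1.954 mg/L.

1.95 mg/L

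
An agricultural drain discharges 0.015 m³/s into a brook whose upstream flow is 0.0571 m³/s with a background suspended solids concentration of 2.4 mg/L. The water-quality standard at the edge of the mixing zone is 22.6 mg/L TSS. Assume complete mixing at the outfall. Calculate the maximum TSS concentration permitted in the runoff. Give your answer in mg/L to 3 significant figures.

Mass balance: 22.6·0.0721 = 0.015·Cₑ + 0.0571·2.4.
Cₑ = (1.629 − 0.137) / 0.015 = 99.49 mg/L.

99.5 mg/L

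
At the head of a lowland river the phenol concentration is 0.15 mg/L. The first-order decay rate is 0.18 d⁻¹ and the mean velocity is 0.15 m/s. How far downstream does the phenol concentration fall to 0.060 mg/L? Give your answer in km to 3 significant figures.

From C = C₀·e^(−kt), t = ln(C₀/C)/k = ln(0.15/0.060)/0.18 = 0.9163/0.18 = 5.091 d.
Distance = v·t = 0.15 m/s × 4.398e+05 s = 6.597e+04 m = 65.97 km.

66.0 km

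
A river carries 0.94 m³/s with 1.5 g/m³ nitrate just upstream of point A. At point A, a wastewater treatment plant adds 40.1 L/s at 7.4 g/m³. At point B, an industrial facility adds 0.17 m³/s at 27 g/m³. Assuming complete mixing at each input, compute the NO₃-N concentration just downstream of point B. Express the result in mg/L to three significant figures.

5.47 mg/L

40.1 L/s = 0.0401 m³/s.
After input A: C = (0.94·1.5 + 0.0401·7.4) / 0.9801 = 1.741 mg/L.
After input B: C = (0.9801·1.741 + 0.17·27) / 1.15 = 5.475 mg/L.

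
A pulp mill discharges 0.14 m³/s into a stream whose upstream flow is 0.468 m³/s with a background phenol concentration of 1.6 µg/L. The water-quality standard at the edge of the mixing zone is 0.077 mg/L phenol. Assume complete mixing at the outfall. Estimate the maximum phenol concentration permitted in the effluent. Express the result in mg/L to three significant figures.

1.6 µg/L = 0.0016 mg/L.
Mass balance: 0.077·0.608 = 0.14·Cₑ + 0.468·0.0016.
Cₑ = (0.04682 − 0.0007488) / 0.14 = 0.3291 mg/L.

0.329 mg/L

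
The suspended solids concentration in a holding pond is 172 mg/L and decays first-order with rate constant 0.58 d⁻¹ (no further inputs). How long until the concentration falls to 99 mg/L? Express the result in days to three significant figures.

t = ln(C₀/C)/k = ln(172/99)/0.58 = 0.5524/0.58 = 0.9524 d.

0.952 d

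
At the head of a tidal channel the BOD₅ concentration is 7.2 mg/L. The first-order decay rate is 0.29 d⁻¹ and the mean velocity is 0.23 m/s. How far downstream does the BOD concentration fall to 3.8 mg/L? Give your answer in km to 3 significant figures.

43.8 km

From C = C₀·e^(−kt), t = ln(C₀/C)/k = ln(7.2/3.8)/0.29 = 0.6391/0.29 = 2.204 d.
Distance = v·t = 0.23 m/s × 1.904e+05 s = 4.379e+04 m = 43.79 km.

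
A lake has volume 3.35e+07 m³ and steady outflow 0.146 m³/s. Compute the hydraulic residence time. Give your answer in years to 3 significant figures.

Q = 0.146 m³/s × 3.156e+07 s/yr = 4.607e+06 m³/yr.
Hydraulic residence time τ = V/Q = 3.35e+07/4.607e+06 = 7.271 yr.

7.27 yr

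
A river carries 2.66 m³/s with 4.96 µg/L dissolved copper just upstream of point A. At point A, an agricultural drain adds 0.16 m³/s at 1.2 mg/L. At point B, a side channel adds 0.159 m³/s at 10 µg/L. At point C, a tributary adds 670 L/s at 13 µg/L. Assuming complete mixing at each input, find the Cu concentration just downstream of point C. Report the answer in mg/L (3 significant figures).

0.0591 mg/L

4.96 µg/L = 0.00496 mg/L.
After input A: C = (2.66·0.00496 + 0.16·1.2) / 2.82 = 0.07276 mg/L.
10 µg/L = 0.01 mg/L.
After input B: C = (2.82·0.07276 + 0.159·0.01) / 2.979 = 0.06941 mg/L.
670 L/s = 0.67 m³/s.
13 µg/L = 0.013 mg/L.
After input C: C = (2.979·0.06941 + 0.67·0.013) / 3.649 = 0.05906 mg/L.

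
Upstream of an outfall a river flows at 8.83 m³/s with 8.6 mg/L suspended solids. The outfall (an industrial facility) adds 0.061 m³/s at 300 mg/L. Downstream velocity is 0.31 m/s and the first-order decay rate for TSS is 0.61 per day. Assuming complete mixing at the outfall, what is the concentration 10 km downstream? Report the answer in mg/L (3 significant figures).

After complete mixing, C₀ = (0.061·300 + 8.83·8.6) / 8.891 = 10.6 mg/L.
Travel time t = 1e+04 m / 0.31 m/s = 3.226e+04 s = 0.3734 d.
C = 10.6·exp(−0.61·0.3734) = 10.6·0.7963 = 8.44 mg/L.

8.44 mg/L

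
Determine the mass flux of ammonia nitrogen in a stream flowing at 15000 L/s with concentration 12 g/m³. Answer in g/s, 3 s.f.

180 g/s

15000 L/s = 15 m³/s.
Mass flux = Q·C = 15 m³/s × 12 g/m³ = 180 g/s.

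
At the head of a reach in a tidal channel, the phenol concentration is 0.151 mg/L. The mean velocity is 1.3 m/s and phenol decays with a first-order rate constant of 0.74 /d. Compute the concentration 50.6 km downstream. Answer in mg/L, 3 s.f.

Travel time t = 50.6 km / 1.3 m/s = 5.06e+04/1.3 = 3.892e+04 s = 0.4505 d.
First-order decay: C = 0.151·exp(−0.74·0.4505) = 0.151·0.7165 = 0.1082 mg/L.

0.108 mg/L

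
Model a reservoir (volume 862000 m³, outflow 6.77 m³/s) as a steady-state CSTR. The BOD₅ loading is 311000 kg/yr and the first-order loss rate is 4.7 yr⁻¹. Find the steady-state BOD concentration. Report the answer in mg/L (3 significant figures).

Outflow Q = 6.77 m³/s × 3.156e+07 s/yr = 2.136e+08 m³/yr.
Steady-state CSTR mass balance: W = Q·C + k·V·C, so C = W/(Q + kV).
Q + kV = 2.136e+08 + 4.7·862000 = 2.177e+08 m³/yr.
C = 311000/2.177e+08 = 0.001429 kg/m³ = 1.429 mg/L.

1.43 mg/L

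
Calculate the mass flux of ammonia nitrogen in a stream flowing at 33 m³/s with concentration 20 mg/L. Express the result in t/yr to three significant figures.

20800 t/yr

Mass flux = Q·C = 33 m³/s × 20 g/m³ = 660 g/s.
= 660 g/s × 31.56 = 2.083e+04 t/yr.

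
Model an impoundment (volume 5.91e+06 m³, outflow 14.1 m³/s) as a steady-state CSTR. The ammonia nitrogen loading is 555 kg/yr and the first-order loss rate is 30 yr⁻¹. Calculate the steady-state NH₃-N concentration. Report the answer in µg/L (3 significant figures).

0.892 µg/L

Outflow Q = 14.1 m³/s × 3.156e+07 s/yr = 4.45e+08 m³/yr.
Steady-state CSTR mass balance: W = Q·C + k·V·C, so C = W/(Q + kV).
Q + kV = 4.45e+08 + 30·5.91e+06 = 6.223e+08 m³/yr.
C = 555/6.223e+08 = 8.919e-07 kg/m³ = 0.0008919 mg/L = 0.8919 µg/L.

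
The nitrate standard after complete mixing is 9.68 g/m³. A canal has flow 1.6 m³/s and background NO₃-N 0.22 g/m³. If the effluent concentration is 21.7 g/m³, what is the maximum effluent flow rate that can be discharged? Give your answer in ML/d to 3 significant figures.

Mass balance at complete mixing: C_std·(Q_w + Q_r) = Q_w·C_e + Q_r·C_b.
Rearranging, Q_w = Q_r·(C_std − C_b)/(C_e − C_std) = 1.6·(9.68 − 0.22) / (21.7 − 9.68) = 1.259 m³/s.
= 108.8 ML/d.

109 ML/d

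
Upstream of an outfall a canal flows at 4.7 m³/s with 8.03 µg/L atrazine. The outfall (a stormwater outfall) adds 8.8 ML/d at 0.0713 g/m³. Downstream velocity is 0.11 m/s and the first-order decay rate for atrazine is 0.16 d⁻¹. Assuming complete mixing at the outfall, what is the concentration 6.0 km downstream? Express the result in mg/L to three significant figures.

0.00847 mg/L

8.8 ML/d = 0.1019 m³/s.
8.03 µg/L = 0.00803 mg/L.
After complete mixing, C₀ = (0.1019·0.0713 + 4.7·0.00803) / 4.802 = 0.009372 mg/L.
Travel time t = 6000 m / 0.11 m/s = 5.455e+04 s = 0.6313 d.
C = 0.009372·exp(−0.16·0.6313) = 0.009372·0.9039 = 0.008472 mg/L.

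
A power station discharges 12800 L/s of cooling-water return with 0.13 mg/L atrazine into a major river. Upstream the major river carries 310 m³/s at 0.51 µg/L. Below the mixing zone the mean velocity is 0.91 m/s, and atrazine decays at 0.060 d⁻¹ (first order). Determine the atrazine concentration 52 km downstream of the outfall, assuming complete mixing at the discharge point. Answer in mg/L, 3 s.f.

12800 L/s = 12.8 m³/s.
0.51 µg/L = 0.00051 mg/L.
After complete mixing, C₀ = (12.8·0.13 + 310·0.00051) / 322.8 = 0.005645 mg/L.
Travel time t = 5.2e+04 m / 0.91 m/s = 5.714e+04 s = 0.6614 d.
C = 0.005645·exp(−0.060·0.6614) = 0.005645·0.9611 = 0.005425 mg/L.

0.00543 mg/L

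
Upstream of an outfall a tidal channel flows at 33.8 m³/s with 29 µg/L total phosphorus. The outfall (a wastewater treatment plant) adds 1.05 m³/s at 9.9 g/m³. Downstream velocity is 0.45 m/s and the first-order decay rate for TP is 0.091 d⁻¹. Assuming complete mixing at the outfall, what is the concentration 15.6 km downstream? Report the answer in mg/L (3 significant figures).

0.315 mg/L

29 µg/L = 0.029 mg/L.
After complete mixing, C₀ = (1.05·9.9 + 33.8·0.029) / 34.85 = 0.3264 mg/L.
Travel time t = 1.56e+04 m / 0.45 m/s = 3.467e+04 s = 0.4012 d.
C = 0.3264·exp(−0.091·0.4012) = 0.3264·0.9641 = 0.3147 mg/L.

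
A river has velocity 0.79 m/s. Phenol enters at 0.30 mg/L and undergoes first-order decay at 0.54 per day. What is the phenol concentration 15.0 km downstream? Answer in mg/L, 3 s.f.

Travel time t = 15.0 km / 0.79 m/s = 1.5e+04/0.79 = 1.899e+04 s = 0.2198 d.
First-order decay: C = 0.30·exp(−0.54·0.2198) = 0.30·0.8881 = 0.2664 mg/L.

0.266 mg/L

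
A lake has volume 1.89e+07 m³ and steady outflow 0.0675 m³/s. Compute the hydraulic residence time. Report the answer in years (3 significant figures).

Q = 0.0675 m³/s × 3.156e+07 s/yr = 2.13e+06 m³/yr.
Hydraulic residence time τ = V/Q = 1.89e+07/2.13e+06 = 8.873 yr.

8.87 yr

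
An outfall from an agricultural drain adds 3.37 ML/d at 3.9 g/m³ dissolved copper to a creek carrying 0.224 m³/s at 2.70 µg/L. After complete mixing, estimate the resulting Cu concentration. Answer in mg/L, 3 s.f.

3.37 ML/d = 0.039 m³/s.
2.70 µg/L = 0.0027 mg/L.
Conservation of mass across the mixing zone: C = (0.039·3.9 + 0.224·0.0027) / (0.039 + 0.224) = 0.1527/0.263 = 0.5807 mg/L.

0.581 mg/L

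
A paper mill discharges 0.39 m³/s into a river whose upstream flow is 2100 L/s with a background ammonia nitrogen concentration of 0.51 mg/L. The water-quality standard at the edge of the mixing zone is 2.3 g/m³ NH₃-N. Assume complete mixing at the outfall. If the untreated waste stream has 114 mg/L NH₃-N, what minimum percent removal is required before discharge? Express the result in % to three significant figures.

2100 L/s = 2.1 m³/s.
Mass balance: 2.3·2.49 = 0.39·Cₑ + 2.1·0.51.
Cₑ = (5.727 − 1.071) / 0.39 = 11.94 mg/L.
Required removal = 1 − 11.94/114 = 89.53 %.

89.5 %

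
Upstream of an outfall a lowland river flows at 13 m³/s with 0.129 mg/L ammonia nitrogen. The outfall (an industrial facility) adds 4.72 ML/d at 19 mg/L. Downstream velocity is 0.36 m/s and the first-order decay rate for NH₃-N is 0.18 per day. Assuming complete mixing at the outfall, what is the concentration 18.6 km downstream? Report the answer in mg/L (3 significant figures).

4.72 ML/d = 0.05463 m³/s.
After complete mixing, C₀ = (0.05463·19 + 13·0.129) / 13.05 = 0.208 mg/L.
Travel time t = 1.86e+04 m / 0.36 m/s = 5.167e+04 s = 0.598 d.
C = 0.208·exp(−0.18·0.598) = 0.208·0.898 = 0.1867 mg/L.

0.187 mg/L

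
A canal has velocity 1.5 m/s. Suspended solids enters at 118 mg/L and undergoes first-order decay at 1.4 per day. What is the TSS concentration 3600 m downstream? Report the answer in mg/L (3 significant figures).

Travel time t = 3600 m / 1.5 m/s = 3600/1.5 = 2400 s = 0.02778 d.
First-order decay: C = 118·exp(−1.4·0.02778) = 118·0.9619 = 113.5 mg/L.

113 mg/L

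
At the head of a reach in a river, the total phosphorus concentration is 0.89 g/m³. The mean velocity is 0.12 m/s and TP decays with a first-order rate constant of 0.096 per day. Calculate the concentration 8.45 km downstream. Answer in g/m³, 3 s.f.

0.823 g/m³

Travel time t = 8.45 km / 0.12 m/s = 8450/0.12 = 7.042e+04 s = 0.815 d.
First-order decay: C = 0.89·exp(−0.096·0.815) = 0.89·0.9247 = 0.823 g/m³.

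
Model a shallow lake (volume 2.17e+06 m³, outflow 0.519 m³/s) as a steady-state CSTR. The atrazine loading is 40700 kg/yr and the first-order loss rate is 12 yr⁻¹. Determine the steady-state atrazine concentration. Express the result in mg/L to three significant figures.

0.959 mg/L

Outflow Q = 0.519 m³/s × 3.156e+07 s/yr = 1.638e+07 m³/yr.
Steady-state CSTR mass balance: W = Q·C + k·V·C, so C = W/(Q + kV).
Q + kV = 1.638e+07 + 12·2.17e+06 = 4.242e+07 m³/yr.
C = 40700/4.242e+07 = 0.0009595 kg/m³ = 0.9595 mg/L.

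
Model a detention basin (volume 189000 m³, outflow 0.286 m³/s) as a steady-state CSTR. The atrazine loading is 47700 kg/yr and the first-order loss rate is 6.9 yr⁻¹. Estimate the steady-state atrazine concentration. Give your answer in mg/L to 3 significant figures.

4.62 mg/L

Outflow Q = 0.286 m³/s × 3.156e+07 s/yr = 9.025e+06 m³/yr.
Steady-state CSTR mass balance: W = Q·C + k·V·C, so C = W/(Q + kV).
Q + kV = 9.025e+06 + 6.9·189000 = 1.033e+07 m³/yr.
C = 47700/1.033e+07 = 0.004618 kg/m³ = 4.618 mg/L.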